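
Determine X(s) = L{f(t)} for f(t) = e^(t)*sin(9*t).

X(s) = 9/((s - 1)^2 + 81)

L{sin(9t)} = 9/(s^2 + 81).
By the first shifting theorem, multiplying by e^(t) replaces s with s - 1.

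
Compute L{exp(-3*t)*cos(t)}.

L{cos(t)} = s/(s^2 + 1).
By the first shifting theorem, multiplying by e^(-3t) replaces s with s + 3.

(s + 3)/((s + 3)^2 + 1)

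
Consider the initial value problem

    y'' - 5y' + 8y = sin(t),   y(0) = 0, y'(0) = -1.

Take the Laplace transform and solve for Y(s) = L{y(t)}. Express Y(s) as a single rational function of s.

Y(s) = -s^2/(s^4 - 5*s^3 + 9*s^2 - 5*s + 8)

Transform both sides with L{·}.
Using L{y''} = s^2 Y - s·y(0) - y'(0) and L{y'} = sY - y(0), with y(0) = 0, y'(0) = -1, the left side becomes (s^2 - 5*s + 8)Y - (-1).
The right side is L{sin(t)} = 1/(s^2 + 1).
So (s^2 - 5*s + 8)Y = 1/(s^2 + 1) + (-1).
Solve for Y(s) and write it as one ratio of polynomials.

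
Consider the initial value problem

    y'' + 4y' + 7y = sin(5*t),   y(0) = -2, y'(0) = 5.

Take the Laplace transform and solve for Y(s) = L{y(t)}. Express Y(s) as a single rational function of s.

Y(s) = (-2*s^3 - 3*s^2 - 50*s - 70)/(s^4 + 4*s^3 + 32*s^2 + 100*s + 175)

Apply the Laplace transform to the equation.
The derivative rules (L{y''} = s^2 Y - s·y(0) - y'(0) and L{y'} = sY - y(0), with y(0) = -2, y'(0) = 5) turn the left side into (s^2 + 4*s + 7)Y - (-2*s - 3).
The right side is L{sin(5*t)} = 5/(s^2 + 25).
So (s^2 + 4*s + 7)Y = 5/(s^2 + 25) + (-2*s - 3).
Isolate Y and clear denominators.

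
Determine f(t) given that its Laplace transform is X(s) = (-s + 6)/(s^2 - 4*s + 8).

Complete the square in the denominator: s^2 - 4*s + 8 = (s - 2)^2 + 2^2.
Split the numerator to match: -s + 6 = -1·(s - 2) + 2·2.
Invert each term: -1·(s - 2)/((s - 2)^2 + 4) ↔ -e^(2t)cos(2t); 2·2/((s - 2)^2 + 4) ↔ 2e^(2t)sin(2t).

f(t) = 2*exp(2*t)*sin(2*t) - exp(2*t)*cos(2*t)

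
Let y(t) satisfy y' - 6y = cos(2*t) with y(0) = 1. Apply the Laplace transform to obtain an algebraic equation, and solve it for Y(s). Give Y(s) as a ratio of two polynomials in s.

Laplace-transform each side.
Using L{y'} = sY - y(0) = sY - 1, the left side becomes (s - 6)Y - (1).
The right side is L{cos(2*t)} = s/(s^2 + 4).
So (s - 6)Y = s/(s^2 + 4) + (1).
Isolate Y and clear denominators.

Y(s) = (s^2 + s + 4)/(s^3 - 6*s^2 + 4*s - 24)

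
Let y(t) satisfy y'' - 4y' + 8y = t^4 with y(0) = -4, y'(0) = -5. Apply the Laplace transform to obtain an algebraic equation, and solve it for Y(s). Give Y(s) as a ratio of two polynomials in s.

Apply the Laplace transform to the equation.
Using L{y''} = s^2 Y - s·y(0) - y'(0) and L{y'} = sY - y(0), with y(0) = -4, y'(0) = -5, the left side becomes (s^2 - 4*s + 8)Y - (-4*s + 11).
The right side is L{t^4} = 24/s^5.
So (s^2 - 4*s + 8)Y = 24/s^5 + (-4*s + 11).
Divide through and combine into a single rational function.

Y(s) = (-4*s^6 + 11*s^5 + 24)/(s^7 - 4*s^6 + 8*s^5)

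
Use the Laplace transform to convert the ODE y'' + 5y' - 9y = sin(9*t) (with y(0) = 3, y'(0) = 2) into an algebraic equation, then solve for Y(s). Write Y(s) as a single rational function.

Apply the Laplace transform to the equation.
The derivative rules (L{y''} = s^2 Y - s·y(0) - y'(0) and L{y'} = sY - y(0), with y(0) = 3, y'(0) = 2) turn the left side into (s^2 + 5*s - 9)Y - (3*s + 17).
The right side is L{sin(9*t)} = 9/(s^2 + 81).
So (s^2 + 5*s - 9)Y = 9/(s^2 + 81) + (3*s + 17).
Divide through and combine into a single rational function.

Y(s) = (3*s^3 + 17*s^2 + 243*s + 1386)/(s^4 + 5*s^3 + 72*s^2 + 405*s - 729)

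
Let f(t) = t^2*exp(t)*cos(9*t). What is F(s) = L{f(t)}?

L{cos(9t)} = s/(s^2 + 81).
Multiplying by e^(t) shifts s → s - 1, so L{exp(t)*cos(9*t)} = (s - 1)/((s - 1)^2 + 81).
Then apply L{t^2·g(t)} = (-1)^2 d^2/ds^2[G(s)] with G(s) = (s - 1)/((s - 1)^2 + 81):
differentiating 2 times and applying the sign gives 2*(s - 1)*(s^2 - 2*s - 242)/(s^2 - 2*s + 82)^3.

F(s) = 2*(s - 1)*(s^2 - 2*s - 242)/(s^2 - 2*s + 82)^3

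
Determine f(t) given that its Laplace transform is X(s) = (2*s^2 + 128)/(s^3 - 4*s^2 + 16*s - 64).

Factor the denominator: s^3 - 4*s^2 + 16*s - 64 = (s - 4)*(s^2 + 16).
Partial fraction decomposition gives [5/(s - 4)] + [-3*s/(s^2 + 16)] + [-12/(s^2 + 16)].
Invert each term: 5/(s - 4) ↔ 5e^(4t); -3·s/(s^2 + 16) ↔ -3cos(4t); -3·4/(s^2 + 16) ↔ -3sin(4t).

f(t) = 5*exp(4*t) - 3*sin(4*t) - 3*cos(4*t)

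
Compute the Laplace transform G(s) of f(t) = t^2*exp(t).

G(s) = 2/(s - 1)^3

L{t^2} = 2!/s^3 = 2/s^3.
By the first shifting theorem, multiplying by e^(t) replaces s with s - 1.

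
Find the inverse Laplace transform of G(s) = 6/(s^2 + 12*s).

Rewrite the denominator: s^2 + 12*s = (s + 6)^2 - 36.
The form in (s + 6) signals a first-shifting-theorem factor e^(-6t).
Since L{sinh(6t)} = 6/(s^2 - 36), the inverse is e^(-6*t)*sinh(6*t).

exp(-6*t)*sinh(6*t)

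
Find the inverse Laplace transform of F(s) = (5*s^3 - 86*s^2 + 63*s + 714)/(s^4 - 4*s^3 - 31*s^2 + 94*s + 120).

-6*exp(6*t) + exp(4*t) + 4*exp(-t) + 6*exp(-5*t)

Factor the denominator: s^4 - 4*s^3 - 31*s^2 + 94*s + 120 = (s - 6)*(s - 4)*(s + 1)*(s + 5).
Partial fraction decomposition gives [-6/(s - 6)] + [1/(s - 4)] + [6/(s + 5)] + [4/(s + 1)].
Invert each term: -6/(s - 6) ↔ -6e^(6t); 1/(s - 4) ↔ e^(4t); 6/(s + 5) ↔ 6e^(-5t); 4/(s + 1) ↔ 4e^(-t).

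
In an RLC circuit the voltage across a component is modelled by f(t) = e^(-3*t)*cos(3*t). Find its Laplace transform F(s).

F(s) = (s + 3)/((s + 3)^2 + 9)

L{cos(3t)} = s/(s^2 + 9).
By the first shifting theorem, multiplying by e^(-3t) replaces s with s + 3.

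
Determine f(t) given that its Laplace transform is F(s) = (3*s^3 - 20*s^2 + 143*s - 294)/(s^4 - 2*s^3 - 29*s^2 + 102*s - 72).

Factor the denominator: s^4 - 2*s^3 - 29*s^2 + 102*s - 72 = (s - 4)*(s - 3)*(s - 1)*(s + 6).
Partial fraction decomposition gives [-4/(s - 1)] + [4/(s + 6)] + [-2/(s - 3)] + [5/(s - 4)].
Invert each term: -4/(s - 1) ↔ -4e^(t); 4/(s + 6) ↔ 4e^(-6t); -2/(s - 3) ↔ -2e^(3t); 5/(s - 4) ↔ 5e^(4t).

f(t) = 5*exp(4*t) - 2*exp(3*t) - 4*exp(t) + 4*exp(-6*t)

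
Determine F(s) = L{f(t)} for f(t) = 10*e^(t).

F(s) = 10/(s - 1)

L{10} = 10/s.
By the first shifting theorem, multiplying by e^(t) replaces s with s - 1.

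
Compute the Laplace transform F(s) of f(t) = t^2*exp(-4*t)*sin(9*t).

L{sin(9t)} = 9/(s^2 + 81).
Multiplying by e^(-4t) shifts s → s + 4, so L{exp(-4*t)*sin(9*t)} = 9/((s + 4)^2 + 81).
Then apply L{t^2·g(t)} = (-1)^2 d^2/ds^2[G(s)] with G(s) = 9/((s + 4)^2 + 81):
differentiating 2 times and applying the sign gives 54*(s^2 + 8*s - 11)/(s^2 + 8*s + 97)^3.

F(s) = 54*(s^2 + 8*s - 11)/(s^2 + 8*s + 97)^3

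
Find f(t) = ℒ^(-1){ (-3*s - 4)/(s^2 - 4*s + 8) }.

f(t) = -5*exp(2*t)*sin(2*t) - 3*exp(2*t)*cos(2*t)

Complete the square in the denominator: s^2 - 4*s + 8 = (s - 2)^2 + 2^2.
Split the numerator to match: -3*s - 4 = -3·(s - 2) - 5·2.
Invert each term: -3·(s - 2)/((s - 2)^2 + 4) ↔ -3e^(2t)cos(2t); -5·2/((s - 2)^2 + 4) ↔ -5e^(2t)sin(2t).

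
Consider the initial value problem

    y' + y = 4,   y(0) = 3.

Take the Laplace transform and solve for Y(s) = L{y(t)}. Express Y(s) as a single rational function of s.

Y(s) = (3*s + 4)/(s^2 + s)

Transform both sides with L{·}.
With L{y'} = sY - y(0) = sY - 3: the LHS transforms to (s + 1)Y - (3).
The right side is L{4} = 4/s.
So (s + 1)Y = 4/s + (3).
Solve for Y(s) and write it as one ratio of polynomials.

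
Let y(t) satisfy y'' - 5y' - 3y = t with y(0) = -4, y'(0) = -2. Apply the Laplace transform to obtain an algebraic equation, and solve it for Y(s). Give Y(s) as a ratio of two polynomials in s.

Y(s) = (-4*s^3 + 18*s^2 + 1)/(s^4 - 5*s^3 - 3*s^2)

Apply the Laplace transform to the equation.
With L{y''} = s^2 Y - s·y(0) - y'(0) and L{y'} = sY - y(0), with y(0) = -4, y'(0) = -2: the LHS transforms to (s^2 - 5*s - 3)Y - (-4*s + 18).
The right side is L{t} = s^(-2).
So (s^2 - 5*s - 3)Y = s^(-2) + (-4*s + 18).
Solve for Y(s) and write it as one ratio of polynomials.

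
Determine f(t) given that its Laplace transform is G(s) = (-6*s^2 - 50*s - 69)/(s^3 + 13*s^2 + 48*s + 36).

f(t) = -3*t*exp(-6*t) - exp(-t) - 5*exp(-6*t)

Factor the denominator: s^3 + 13*s^2 + 48*s + 36 = (s + 1)*(s + 6)^2.
Partial fraction decomposition gives [-5/(s + 6)] + [-3/(s + 6)^2] + [-1/(s + 1)].
Invert each term: -5/(s + 6) ↔ -5e^(-6t); -3/(s + 6)^2 ↔ -3t·e^(-6t); -1/(s + 1) ↔ -e^(-t).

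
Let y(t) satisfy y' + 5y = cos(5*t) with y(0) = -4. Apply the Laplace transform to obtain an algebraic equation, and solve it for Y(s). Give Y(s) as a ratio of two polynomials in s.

Y(s) = (-4*s^2 + s - 100)/(s^3 + 5*s^2 + 25*s + 125)

Apply the Laplace transform to the equation.
The derivative rules (L{y'} = sY - y(0) = sY - (-4)) turn the left side into (s + 5)Y - (-4).
The right side is L{cos(5*t)} = s/(s^2 + 25).
So (s + 5)Y = s/(s^2 + 25) + (-4).
Divide through and combine into a single rational function.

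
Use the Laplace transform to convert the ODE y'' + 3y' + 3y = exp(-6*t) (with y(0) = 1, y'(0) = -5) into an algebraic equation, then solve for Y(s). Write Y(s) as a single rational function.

Y(s) = (s^2 + 4*s - 11)/(s^3 + 9*s^2 + 21*s + 18)

Laplace-transform each side.
With L{y''} = s^2 Y - s·y(0) - y'(0) and L{y'} = sY - y(0), with y(0) = 1, y'(0) = -5: the LHS transforms to (s^2 + 3*s + 3)Y - (s - 2).
The right side is L{exp(-6*t)} = 1/(s + 6).
So (s^2 + 3*s + 3)Y = 1/(s + 6) + (s - 2).
Solve for Y(s) and write it as one ratio of polynomials.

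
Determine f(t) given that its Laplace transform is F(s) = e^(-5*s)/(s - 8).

f(t) = Heaviside(t - 5)*(exp(8*t - 40))

The factor e^(-5s) signals a time shift by c = 5 (second shifting theorem).
L{e^(8t)} = 1/(s - 8), so L^-1{1/(s - 8)} = e^(8*t).
Hence the inverse is u(t - 5) times that function evaluated at t - 5.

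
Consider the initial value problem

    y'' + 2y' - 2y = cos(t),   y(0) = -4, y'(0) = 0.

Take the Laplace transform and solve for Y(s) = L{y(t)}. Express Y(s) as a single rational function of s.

Y(s) = (-4*s^3 - 8*s^2 - 3*s - 8)/(s^4 + 2*s^3 - s^2 + 2*s - 2)

Transform both sides with L{·}.
Using L{y''} = s^2 Y - s·y(0) - y'(0) and L{y'} = sY - y(0), with y(0) = -4, y'(0) = 0, the left side becomes (s^2 + 2*s - 2)Y - (-4*s - 8).
The right side is L{cos(t)} = s/(s^2 + 1).
So (s^2 + 2*s - 2)Y = s/(s^2 + 1) + (-4*s - 8).
Divide through and combine into a single rational function.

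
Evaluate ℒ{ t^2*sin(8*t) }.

16*(3*s^2 - 64)/(s^2 + 64)^3

L{sin(8t)} = 8/(s^2 + 64).
Then apply L{t^2·g(t)} = (-1)^2 d^2/ds^2[G(s)] with G(s) = 8/(s^2 + 64):
differentiating 2 times and applying the sign gives 16*(3*s^2 - 64)/(s^2 + 64)^3.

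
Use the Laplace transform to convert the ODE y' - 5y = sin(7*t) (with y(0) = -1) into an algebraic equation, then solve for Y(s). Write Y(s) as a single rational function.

Y(s) = (-s^2 - 42)/(s^3 - 5*s^2 + 49*s - 245)

Laplace-transform each side.
With L{y'} = sY - y(0) = sY - (-1): the LHS transforms to (s - 5)Y - (-1).
The right side is L{sin(7*t)} = 7/(s^2 + 49).
So (s - 5)Y = 7/(s^2 + 49) + (-1).
Solve for Y(s) and write it as one ratio of polynomials.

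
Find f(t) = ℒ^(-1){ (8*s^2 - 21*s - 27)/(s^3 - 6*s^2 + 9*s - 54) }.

Factor the denominator: s^3 - 6*s^2 + 9*s - 54 = (s - 6)*(s^2 + 9).
Partial fraction decomposition gives [3/(s - 6)] + [5*s/(s^2 + 9)] + [9/(s^2 + 9)].
Invert each term: 3/(s - 6) ↔ 3e^(6t); 5·s/(s^2 + 9) ↔ 5cos(3t); 3·3/(s^2 + 9) ↔ 3sin(3t).

f(t) = 3*exp(6*t) + 3*sin(3*t) + 5*cos(3*t)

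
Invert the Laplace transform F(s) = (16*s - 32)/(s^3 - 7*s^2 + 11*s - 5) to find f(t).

f(t) = 4*t*exp(t) + 3*exp(5*t) - 3*exp(t)

Factor the denominator: s^3 - 7*s^2 + 11*s - 5 = (s - 5)*(s - 1)^2.
Partial fraction decomposition gives [-3/(s - 1)] + [4/(s - 1)^2] + [3/(s - 5)].
Invert each term: -3/(s - 1) ↔ -3e^(t); 4/(s - 1)^2 ↔ 4t·e^(t); 3/(s - 5) ↔ 3e^(5t).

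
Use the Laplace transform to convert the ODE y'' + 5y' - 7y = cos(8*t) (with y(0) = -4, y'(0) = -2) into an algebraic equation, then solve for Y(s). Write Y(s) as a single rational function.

Transform both sides with L{·}.
Using L{y''} = s^2 Y - s·y(0) - y'(0) and L{y'} = sY - y(0), with y(0) = -4, y'(0) = -2, the left side becomes (s^2 + 5*s - 7)Y - (-4*s - 22).
The right side is L{cos(8*t)} = s/(s^2 + 64).
So (s^2 + 5*s - 7)Y = s/(s^2 + 64) + (-4*s - 22).
Divide through and combine into a single rational function.

Y(s) = (-4*s^3 - 22*s^2 - 255*s - 1408)/(s^4 + 5*s^3 + 57*s^2 + 320*s - 448)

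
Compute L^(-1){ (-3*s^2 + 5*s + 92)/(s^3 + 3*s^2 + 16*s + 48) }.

Factor the denominator: s^3 + 3*s^2 + 16*s + 48 = (s + 3)*(s^2 + 16).
Partial fraction decomposition gives [2/(s + 3)] + [-5*s/(s^2 + 16)] + [20/(s^2 + 16)].
Invert each term: 2/(s + 3) ↔ 2e^(-3t); -5·s/(s^2 + 16) ↔ -5cos(4t); 5·4/(s^2 + 16) ↔ 5sin(4t).

5*sin(4*t) - 5*cos(4*t) + 2*exp(-3*t)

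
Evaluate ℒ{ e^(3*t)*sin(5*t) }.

5/((s - 3)^2 + 25)

L{sin(5t)} = 5/(s^2 + 25).
By the first shifting theorem, multiplying by e^(3t) replaces s with s - 3.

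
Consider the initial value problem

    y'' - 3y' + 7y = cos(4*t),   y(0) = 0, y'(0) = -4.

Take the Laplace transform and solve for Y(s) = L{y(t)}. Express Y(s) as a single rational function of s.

Apply the Laplace transform to the equation.
The derivative rules (L{y''} = s^2 Y - s·y(0) - y'(0) and L{y'} = sY - y(0), with y(0) = 0, y'(0) = -4) turn the left side into (s^2 - 3*s + 7)Y - (-4).
The right side is L{cos(4*t)} = s/(s^2 + 16).
So (s^2 - 3*s + 7)Y = s/(s^2 + 16) + (-4).
Isolate Y and clear denominators.

Y(s) = (-4*s^2 + s - 64)/(s^4 - 3*s^3 + 23*s^2 - 48*s + 112)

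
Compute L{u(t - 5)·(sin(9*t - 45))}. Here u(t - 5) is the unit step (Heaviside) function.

9*exp(-5*s)/(s^2 + 81)

By the second shifting theorem, L{u(t - c)·g(t - c)} = e^(-cs)·G(s) with c = 5 and G(s) = L{g(t)}.
L{sin(9t)} = 9/(s^2 + 81).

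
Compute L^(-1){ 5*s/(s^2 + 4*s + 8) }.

-5*exp(-2*t)*sin(2*t) + 5*exp(-2*t)*cos(2*t)

Complete the square in the denominator: s^2 + 4*s + 8 = (s + 2)^2 + 2^2.
Split the numerator to match: 5*s = 5·(s + 2) - 5·2.
Invert each term: 5·(s + 2)/((s + 2)^2 + 4) ↔ 5e^(-2t)cos(2t); -5·2/((s + 2)^2 + 4) ↔ -5e^(-2t)sin(2t).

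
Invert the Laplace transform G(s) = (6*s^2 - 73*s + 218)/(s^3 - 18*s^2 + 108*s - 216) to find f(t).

Factor the denominator: s^3 - 18*s^2 + 108*s - 216 = (s - 6)^3.
Partial fraction decomposition gives [6/(s - 6)] + [-1/(s - 6)^2] + [-4/(s - 6)^3].
Invert each term: 6/(s - 6) ↔ 6e^(6t); -1/(s - 6)^2 ↔ -t·e^(6t); -4/(s - 6)^3 ↔ (-2)t^2·e^(6t).

f(t) = -2*t^2*exp(6*t) - t*exp(6*t) + 6*exp(6*t)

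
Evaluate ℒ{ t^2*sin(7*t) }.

14*(3*s^2 - 49)/(s^2 + 49)^3

L{sin(7t)} = 7/(s^2 + 49).
Then apply L{t^2·g(t)} = (-1)^2 d^2/ds^2[G(s)] with G(s) = 7/(s^2 + 49):
differentiating 2 times and applying the sign gives 14*(3*s^2 - 49)/(s^2 + 49)^3.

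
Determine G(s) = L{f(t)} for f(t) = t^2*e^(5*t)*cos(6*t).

G(s) = 2*(s - 5)*(s^2 - 10*s - 83)/(s^2 - 10*s + 61)^3

L{cos(6t)} = s/(s^2 + 36).
Multiplying by e^(5t) shifts s → s - 5, so L{e^(5*t)*cos(6*t)} = (s - 5)/((s - 5)^2 + 36).
Then apply L{t^2·g(t)} = (-1)^2 d^2/ds^2[H(s)] with H(s) = (s - 5)/((s - 5)^2 + 36):
differentiating 2 times and applying the sign gives 2*(s - 5)*(s^2 - 10*s - 83)/(s^2 - 10*s + 61)^3.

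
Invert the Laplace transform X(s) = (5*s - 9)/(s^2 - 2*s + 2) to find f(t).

Complete the square in the denominator: s^2 - 2*s + 2 = (s - 1)^2 + 1^2.
Split the numerator to match: 5*s - 9 = 5·(s - 1) - 4·1.
Invert each term: 5·(s - 1)/((s - 1)^2 + 1) ↔ 5e^(t)cos(t); -4·1/((s - 1)^2 + 1) ↔ -4e^(t)sin(t).

f(t) = -4*exp(t)*sin(t) + 5*exp(t)*cos(t)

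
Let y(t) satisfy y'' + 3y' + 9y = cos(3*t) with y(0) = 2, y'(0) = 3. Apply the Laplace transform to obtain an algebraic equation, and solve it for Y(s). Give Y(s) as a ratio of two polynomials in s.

Y(s) = (2*s^3 + 9*s^2 + 19*s + 81)/(s^4 + 3*s^3 + 18*s^2 + 27*s + 81)

Laplace-transform each side.
The derivative rules (L{y''} = s^2 Y - s·y(0) - y'(0) and L{y'} = sY - y(0), with y(0) = 2, y'(0) = 3) turn the left side into (s^2 + 3*s + 9)Y - (2*s + 9).
The right side is L{cos(3*t)} = s/(s^2 + 9).
So (s^2 + 3*s + 9)Y = s/(s^2 + 9) + (2*s + 9).
Divide through and combine into a single rational function.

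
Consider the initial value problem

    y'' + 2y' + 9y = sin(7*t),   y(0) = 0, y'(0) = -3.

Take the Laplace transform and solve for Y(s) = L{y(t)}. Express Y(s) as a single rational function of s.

Transform both sides with L{·}.
Using L{y''} = s^2 Y - s·y(0) - y'(0) and L{y'} = sY - y(0), with y(0) = 0, y'(0) = -3, the left side becomes (s^2 + 2*s + 9)Y - (-3).
The right side is L{sin(7*t)} = 7/(s^2 + 49).
So (s^2 + 2*s + 9)Y = 7/(s^2 + 49) + (-3).
Divide through and combine into a single rational function.

Y(s) = (-3*s^2 - 140)/(s^4 + 2*s^3 + 58*s^2 + 98*s + 441)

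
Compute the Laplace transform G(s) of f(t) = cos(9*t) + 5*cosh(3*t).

G(s) = s/(s^2 + 81) + 5*s/(s^2 - 9)

Apply the Laplace transform termwise.
(5)·[L{cosh(3t)} = s/(s^2 - 9)]; L{cos(9t)} = s/(s^2 + 81).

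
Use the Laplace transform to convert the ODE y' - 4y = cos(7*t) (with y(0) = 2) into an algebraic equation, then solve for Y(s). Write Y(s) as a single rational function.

Transform both sides with L{·}.
With L{y'} = sY - y(0) = sY - 2: the LHS transforms to (s - 4)Y - (2).
The right side is L{cos(7*t)} = s/(s^2 + 49).
So (s - 4)Y = s/(s^2 + 49) + (2).
Isolate Y and clear denominators.

Y(s) = (2*s^2 + s + 98)/(s^3 - 4*s^2 + 49*s - 196)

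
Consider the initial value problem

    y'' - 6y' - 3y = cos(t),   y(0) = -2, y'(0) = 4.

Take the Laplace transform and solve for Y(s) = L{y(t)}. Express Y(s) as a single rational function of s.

Y(s) = (-2*s^3 + 16*s^2 - s + 16)/(s^4 - 6*s^3 - 2*s^2 - 6*s - 3)

Take the Laplace transform of both sides.
The derivative rules (L{y''} = s^2 Y - s·y(0) - y'(0) and L{y'} = sY - y(0), with y(0) = -2, y'(0) = 4) turn the left side into (s^2 - 6*s - 3)Y - (-2*s + 16).
The right side is L{cos(t)} = s/(s^2 + 1).
So (s^2 - 6*s - 3)Y = s/(s^2 + 1) + (-2*s + 16).
Divide through and combine into a single rational function.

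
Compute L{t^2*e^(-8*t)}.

L{e^(-8t)} = 1/(s + 8).
Then apply L{t^2·g(t)} = (-1)^2 d^2/ds^2[H(s)] with H(s) = 1/(s + 8):
differentiating 2 times and applying the sign gives 2/(s + 8)^3.

2/(s + 8)^3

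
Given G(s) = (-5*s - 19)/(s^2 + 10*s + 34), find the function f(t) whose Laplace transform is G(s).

f(t) = 2*exp(-5*t)*sin(3*t) - 5*exp(-5*t)*cos(3*t)

Complete the square in the denominator: s^2 + 10*s + 34 = (s + 5)^2 + 3^2.
Split the numerator to match: -5*s - 19 = -5·(s + 5) + 2·3.
Invert each term: -5·(s + 5)/((s + 5)^2 + 9) ↔ -5e^(-5t)cos(3t); 2·3/((s + 5)^2 + 9) ↔ 2e^(-5t)sin(3t).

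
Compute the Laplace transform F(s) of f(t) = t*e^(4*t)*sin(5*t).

F(s) = 10*(s - 4)/(s^2 - 8*s + 41)^2

L{sin(5t)} = 5/(s^2 + 25).
Multiplying by e^(4t) shifts s → s - 4, so L{e^(4*t)*sin(5*t)} = 5/((s - 4)^2 + 25).
Then apply L{t·g(t)} = -d/ds[G(s)] with G(s) = 5/((s - 4)^2 + 25):
differentiating 1 time and applying the sign gives 10*(s - 4)/(s^2 - 8*s + 41)^2.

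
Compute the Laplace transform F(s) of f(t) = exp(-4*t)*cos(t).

F(s) = (s + 4)/((s + 4)^2 + 1)

L{cos(t)} = s/(s^2 + 1).
By the first shifting theorem, multiplying by e^(-4t) replaces s with s + 4.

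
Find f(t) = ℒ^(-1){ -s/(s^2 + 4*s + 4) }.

Factor the denominator: s^2 + 4*s + 4 = (s + 2)^2.
Partial fraction decomposition gives [-1/(s + 2)] + [2/(s + 2)^2].
Invert each term: -1/(s + 2) ↔ -e^(-2t); 2/(s + 2)^2 ↔ 2t·e^(-2t).

f(t) = 2*t*exp(-2*t) - exp(-2*t)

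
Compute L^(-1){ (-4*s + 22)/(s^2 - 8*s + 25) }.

2*exp(4*t)*sin(3*t) - 4*exp(4*t)*cos(3*t)

Complete the square in the denominator: s^2 - 8*s + 25 = (s - 4)^2 + 3^2.
Split the numerator to match: -4*s + 22 = -4·(s - 4) + 2·3.
Invert each term: -4·(s - 4)/((s - 4)^2 + 9) ↔ -4e^(4t)cos(3t); 2·3/((s - 4)^2 + 9) ↔ 2e^(4t)sin(3t).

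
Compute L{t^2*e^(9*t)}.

L{e^(9t)} = 1/(s - 9).
Then apply L{t^2·g(t)} = (-1)^2 d^2/ds^2[G(s)] with G(s) = 1/(s - 9):
differentiating 2 times and applying the sign gives 2/(s - 9)^3.

2/(s - 9)^3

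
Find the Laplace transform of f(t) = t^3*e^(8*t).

6/(s - 8)^4

L{t^3} = 3!/s^4 = 6/s^4.
By the first shifting theorem, multiplying by e^(8t) replaces s with s - 8.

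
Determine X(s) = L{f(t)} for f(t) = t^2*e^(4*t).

L{e^(4t)} = 1/(s - 4).
Then apply L{t^2·g(t)} = (-1)^2 d^2/ds^2[G(s)] with G(s) = 1/(s - 4):
differentiating 2 times and applying the sign gives 2/(s - 4)^3.

X(s) = 2/(s - 4)^3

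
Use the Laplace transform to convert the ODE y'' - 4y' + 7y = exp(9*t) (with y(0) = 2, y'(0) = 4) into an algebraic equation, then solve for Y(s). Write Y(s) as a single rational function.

Y(s) = (2*s^2 - 22*s + 37)/(s^3 - 13*s^2 + 43*s - 63)

Take the Laplace transform of both sides.
The derivative rules (L{y''} = s^2 Y - s·y(0) - y'(0) and L{y'} = sY - y(0), with y(0) = 2, y'(0) = 4) turn the left side into (s^2 - 4*s + 7)Y - (2*s - 4).
The right side is L{exp(9*t)} = 1/(s - 9).
So (s^2 - 4*s + 7)Y = 1/(s - 9) + (2*s - 4).
Isolate Y and clear denominators.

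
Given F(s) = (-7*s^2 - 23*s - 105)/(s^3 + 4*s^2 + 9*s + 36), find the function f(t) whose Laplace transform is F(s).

Factor the denominator: s^3 + 4*s^2 + 9*s + 36 = (s + 4)*(s^2 + 9).
Partial fraction decomposition gives [-5/(s + 4)] + [-2*s/(s^2 + 9)] + [-15/(s^2 + 9)].
Invert each term: -5/(s + 4) ↔ -5e^(-4t); -2·s/(s^2 + 9) ↔ -2cos(3t); -5·3/(s^2 + 9) ↔ -5sin(3t).

f(t) = -5*sin(3*t) - 2*cos(3*t) - 5*exp(-4*t)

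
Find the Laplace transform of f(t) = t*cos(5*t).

L{cos(5t)} = s/(s^2 + 25).
Then apply L{t·g(t)} = -d/ds[G(s)] with G(s) = s/(s^2 + 25):
differentiating 1 time and applying the sign gives (s - 5)*(s + 5)/(s^2 + 25)^2.

(s - 5)*(s + 5)/(s^2 + 25)^2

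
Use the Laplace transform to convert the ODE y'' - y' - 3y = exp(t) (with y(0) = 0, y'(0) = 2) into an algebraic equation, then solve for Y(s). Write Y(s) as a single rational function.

Take the Laplace transform of both sides.
Using L{y''} = s^2 Y - s·y(0) - y'(0) and L{y'} = sY - y(0), with y(0) = 0, y'(0) = 2, the left side becomes (s^2 - s - 3)Y - (2).
The right side is L{exp(t)} = 1/(s - 1).
So (s^2 - s - 3)Y = 1/(s - 1) + (2).
Solve for Y(s) and write it as one ratio of polynomials.

Y(s) = (2*s - 1)/(s^3 - 2*s^2 - 2*s + 3)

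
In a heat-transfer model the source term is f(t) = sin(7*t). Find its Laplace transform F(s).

F(s) = 7/(s^2 + 49)

L{sin(7t)} = 7/(s^2 + 49).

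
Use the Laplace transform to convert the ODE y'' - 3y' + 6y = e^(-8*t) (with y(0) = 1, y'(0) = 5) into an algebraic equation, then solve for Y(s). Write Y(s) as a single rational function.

Y(s) = (s^2 + 10*s + 17)/(s^3 + 5*s^2 - 18*s + 48)

Apply the Laplace transform to the equation.
The derivative rules (L{y''} = s^2 Y - s·y(0) - y'(0) and L{y'} = sY - y(0), with y(0) = 1, y'(0) = 5) turn the left side into (s^2 - 3*s + 6)Y - (s + 2).
The right side is L{e^(-8*t)} = 1/(s + 8).
So (s^2 - 3*s + 6)Y = 1/(s + 8) + (s + 2).
Divide through and combine into a single rational function.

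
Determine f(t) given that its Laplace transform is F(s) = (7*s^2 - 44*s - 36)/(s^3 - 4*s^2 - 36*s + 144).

Factor the denominator: s^3 - 4*s^2 - 36*s + 144 = (s - 6)*(s - 4)*(s + 6).
Partial fraction decomposition gives [4/(s + 6)] + [5/(s - 4)] + [-2/(s - 6)].
Invert each term: 4/(s + 6) ↔ 4e^(-6t); 5/(s - 4) ↔ 5e^(4t); -2/(s - 6) ↔ -2e^(6t).

f(t) = -2*exp(6*t) + 5*exp(4*t) + 4*exp(-6*t)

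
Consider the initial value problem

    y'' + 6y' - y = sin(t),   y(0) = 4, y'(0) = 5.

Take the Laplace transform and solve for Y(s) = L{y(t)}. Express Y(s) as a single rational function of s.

Transform both sides with L{·}.
The derivative rules (L{y''} = s^2 Y - s·y(0) - y'(0) and L{y'} = sY - y(0), with y(0) = 4, y'(0) = 5) turn the left side into (s^2 + 6*s - 1)Y - (4*s + 29).
The right side is L{sin(t)} = 1/(s^2 + 1).
So (s^2 + 6*s - 1)Y = 1/(s^2 + 1) + (4*s + 29).
Divide through and combine into a single rational function.

Y(s) = (4*s^3 + 29*s^2 + 4*s + 30)/(s^4 + 6*s^3 + 6*s - 1)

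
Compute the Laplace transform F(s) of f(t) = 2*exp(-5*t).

F(s) = 2/(s + 5)

L{2} = 2/s.
By the first shifting theorem, multiplying by e^(-5t) replaces s with s + 5.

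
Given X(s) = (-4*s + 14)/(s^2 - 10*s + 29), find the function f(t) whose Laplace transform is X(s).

f(t) = -3*exp(5*t)*sin(2*t) - 4*exp(5*t)*cos(2*t)

Complete the square in the denominator: s^2 - 10*s + 29 = (s - 5)^2 + 2^2.
Split the numerator to match: -4*s + 14 = -4·(s - 5) - 3·2.
Invert each term: -4·(s - 5)/((s - 5)^2 + 4) ↔ -4e^(5t)cos(2t); -3·2/((s - 5)^2 + 4) ↔ -3e^(5t)sin(2t).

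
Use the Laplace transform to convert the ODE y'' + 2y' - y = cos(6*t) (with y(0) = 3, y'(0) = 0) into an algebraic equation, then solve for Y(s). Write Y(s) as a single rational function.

Laplace-transform each side.
Using L{y''} = s^2 Y - s·y(0) - y'(0) and L{y'} = sY - y(0), with y(0) = 3, y'(0) = 0, the left side becomes (s^2 + 2*s - 1)Y - (3*s + 6).
The right side is L{cos(6*t)} = s/(s^2 + 36).
So (s^2 + 2*s - 1)Y = s/(s^2 + 36) + (3*s + 6).
Isolate Y and clear denominators.

Y(s) = (3*s^3 + 6*s^2 + 109*s + 216)/(s^4 + 2*s^3 + 35*s^2 + 72*s - 36)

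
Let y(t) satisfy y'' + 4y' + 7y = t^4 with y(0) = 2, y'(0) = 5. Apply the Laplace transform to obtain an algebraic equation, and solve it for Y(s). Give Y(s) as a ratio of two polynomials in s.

Y(s) = (2*s^6 + 13*s^5 + 24)/(s^7 + 4*s^6 + 7*s^5)

Transform both sides with L{·}.
The derivative rules (L{y''} = s^2 Y - s·y(0) - y'(0) and L{y'} = sY - y(0), with y(0) = 2, y'(0) = 5) turn the left side into (s^2 + 4*s + 7)Y - (2*s + 13).
The right side is L{t^4} = 24/s^5.
So (s^2 + 4*s + 7)Y = 24/s^5 + (2*s + 13).
Divide through and combine into a single rational function.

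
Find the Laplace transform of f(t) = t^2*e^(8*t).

2/(s - 8)^3

L{e^(8t)} = 1/(s - 8).
Then apply L{t^2·g(t)} = (-1)^2 d^2/ds^2[G(s)] with G(s) = 1/(s - 8):
differentiating 2 times and applying the sign gives 2/(s - 8)^3.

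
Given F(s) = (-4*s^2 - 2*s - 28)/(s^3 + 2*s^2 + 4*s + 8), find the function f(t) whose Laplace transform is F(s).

f(t) = -2*sin(2*t) + cos(2*t) - 5*exp(-2*t)

Factor the denominator: s^3 + 2*s^2 + 4*s + 8 = (s + 2)*(s^2 + 4).
Partial fraction decomposition gives [-5/(s + 2)] + [s/(s^2 + 4)] + [-4/(s^2 + 4)].
Invert each term: -5/(s + 2) ↔ -5e^(-2t); 1·s/(s^2 + 4) ↔ cos(2t); -2·2/(s^2 + 4) ↔ -2sin(2t).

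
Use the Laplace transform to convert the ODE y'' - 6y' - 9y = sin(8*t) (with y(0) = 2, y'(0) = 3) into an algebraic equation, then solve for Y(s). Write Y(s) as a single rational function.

Transform both sides with L{·}.
With L{y''} = s^2 Y - s·y(0) - y'(0) and L{y'} = sY - y(0), with y(0) = 2, y'(0) = 3: the LHS transforms to (s^2 - 6*s - 9)Y - (2*s - 9).
The right side is L{sin(8*t)} = 8/(s^2 + 64).
So (s^2 - 6*s - 9)Y = 8/(s^2 + 64) + (2*s - 9).
Solve for Y(s) and write it as one ratio of polynomials.

Y(s) = (2*s^3 - 9*s^2 + 128*s - 568)/(s^4 - 6*s^3 + 55*s^2 - 384*s - 576)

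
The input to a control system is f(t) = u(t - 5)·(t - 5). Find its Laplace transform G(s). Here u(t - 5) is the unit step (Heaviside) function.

G(s) = exp(-5*s)/s^2

By the second shifting theorem, L{u(t - c)·g(t - c)} = e^(-cs)·H(s) with c = 5 and H(s) = L{g(t)}.
L{t} = 1!/s^2 = 1/s^2.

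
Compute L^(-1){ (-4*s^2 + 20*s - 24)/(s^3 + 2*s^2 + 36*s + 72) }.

Factor the denominator: s^3 + 2*s^2 + 36*s + 72 = (s + 2)*(s^2 + 36).
Partial fraction decomposition gives [-2/(s + 2)] + [-2*s/(s^2 + 36)] + [24/(s^2 + 36)].
Invert each term: -2/(s + 2) ↔ -2e^(-2t); -2·s/(s^2 + 36) ↔ -2cos(6t); 4·6/(s^2 + 36) ↔ 4sin(6t).

4*sin(6*t) - 2*cos(6*t) - 2*exp(-2*t)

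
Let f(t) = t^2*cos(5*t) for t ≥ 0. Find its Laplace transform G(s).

L{cos(5t)} = s/(s^2 + 25).
Then apply L{t^2·g(t)} = (-1)^2 d^2/ds^2[H(s)] with H(s) = s/(s^2 + 25):
differentiating 2 times and applying the sign gives 2*s*(s^2 - 75)/(s^2 + 25)^3.

G(s) = 2*s*(s^2 - 75)/(s^2 + 25)^3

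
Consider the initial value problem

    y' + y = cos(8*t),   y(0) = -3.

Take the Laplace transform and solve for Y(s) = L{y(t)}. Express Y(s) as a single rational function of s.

Y(s) = (-3*s^2 + s - 192)/(s^3 + s^2 + 64*s + 64)

Laplace-transform each side.
With L{y'} = sY - y(0) = sY - (-3): the LHS transforms to (s + 1)Y - (-3).
The right side is L{cos(8*t)} = s/(s^2 + 64).
So (s + 1)Y = s/(s^2 + 64) + (-3).
Solve for Y(s) and write it as one ratio of polynomials.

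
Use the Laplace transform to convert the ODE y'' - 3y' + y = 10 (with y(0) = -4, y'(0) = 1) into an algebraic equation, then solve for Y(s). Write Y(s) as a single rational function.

Y(s) = (-4*s^2 + 13*s + 10)/(s^3 - 3*s^2 + s)

Laplace-transform each side.
The derivative rules (L{y''} = s^2 Y - s·y(0) - y'(0) and L{y'} = sY - y(0), with y(0) = -4, y'(0) = 1) turn the left side into (s^2 - 3*s + 1)Y - (-4*s + 13).
The right side is L{10} = 10/s.
So (s^2 - 3*s + 1)Y = 10/s + (-4*s + 13).
Isolate Y and clear denominators.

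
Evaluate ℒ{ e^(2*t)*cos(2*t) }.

(s - 2)/((s - 2)^2 + 4)

L{cos(2t)} = s/(s^2 + 4).
By the first shifting theorem, multiplying by e^(2t) replaces s with s - 2.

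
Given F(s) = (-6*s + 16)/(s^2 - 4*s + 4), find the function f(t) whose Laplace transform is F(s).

f(t) = 4*t*exp(2*t) - 6*exp(2*t)

Factor the denominator: s^2 - 4*s + 4 = (s - 2)^2.
Partial fraction decomposition gives [-6/(s - 2)] + [4/(s - 2)^2].
Invert each term: -6/(s - 2) ↔ -6e^(2t); 4/(s - 2)^2 ↔ 4t·e^(2t).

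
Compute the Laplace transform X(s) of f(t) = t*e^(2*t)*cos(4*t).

L{cos(4t)} = s/(s^2 + 16).
Multiplying by e^(2t) shifts s → s - 2, so L{e^(2*t)*cos(4*t)} = (s - 2)/((s - 2)^2 + 16).
Then apply L{t·g(t)} = -d/ds[G(s)] with G(s) = (s - 2)/((s - 2)^2 + 16):
differentiating 1 time and applying the sign gives (s - 6)*(s + 2)/(s^2 - 4*s + 20)^2.

X(s) = (s - 6)*(s + 2)/(s^2 - 4*s + 20)^2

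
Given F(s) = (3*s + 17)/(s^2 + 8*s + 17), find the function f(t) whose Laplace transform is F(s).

Complete the square in the denominator: s^2 + 8*s + 17 = (s + 4)^2 + 1^2.
Split the numerator to match: 3*s + 17 = 3·(s + 4) + 5·1.
Invert each term: 3·(s + 4)/((s + 4)^2 + 1) ↔ 3e^(-4t)cos(t); 5·1/((s + 4)^2 + 1) ↔ 5e^(-4t)sin(t).

f(t) = 5*exp(-4*t)*sin(t) + 3*exp(-4*t)*cos(t)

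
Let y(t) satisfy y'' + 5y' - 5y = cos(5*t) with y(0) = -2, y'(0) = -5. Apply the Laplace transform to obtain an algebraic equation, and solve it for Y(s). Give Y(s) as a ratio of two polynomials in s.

Laplace-transform each side.
The derivative rules (L{y''} = s^2 Y - s·y(0) - y'(0) and L{y'} = sY - y(0), with y(0) = -2, y'(0) = -5) turn the left side into (s^2 + 5*s - 5)Y - (-2*s - 15).
The right side is L{cos(5*t)} = s/(s^2 + 25).
So (s^2 + 5*s - 5)Y = s/(s^2 + 25) + (-2*s - 15).
Divide through and combine into a single rational function.

Y(s) = (-2*s^3 - 15*s^2 - 49*s - 375)/(s^4 + 5*s^3 + 20*s^2 + 125*s - 125)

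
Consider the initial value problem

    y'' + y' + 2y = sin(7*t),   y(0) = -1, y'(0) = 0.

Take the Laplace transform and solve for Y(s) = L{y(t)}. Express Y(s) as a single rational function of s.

Apply the Laplace transform to the equation.
The derivative rules (L{y''} = s^2 Y - s·y(0) - y'(0) and L{y'} = sY - y(0), with y(0) = -1, y'(0) = 0) turn the left side into (s^2 + s + 2)Y - (-s - 1).
The right side is L{sin(7*t)} = 7/(s^2 + 49).
So (s^2 + s + 2)Y = 7/(s^2 + 49) + (-s - 1).
Divide through and combine into a single rational function.

Y(s) = (-s^3 - s^2 - 49*s - 42)/(s^4 + s^3 + 51*s^2 + 49*s + 98)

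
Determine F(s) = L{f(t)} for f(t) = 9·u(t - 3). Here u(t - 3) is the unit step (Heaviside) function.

By the second shifting theorem, L{u(t - c)·g(t - c)} = e^(-cs)·G(s) with c = 3 and G(s) = L{g(t)}.
L{9} = 9/s.

F(s) = 9*exp(-3*s)/s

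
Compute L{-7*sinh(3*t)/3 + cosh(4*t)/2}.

Apply the Laplace transform termwise.
(1/2)·[L{cosh(4t)} = s/(s^2 - 16)]; (-7/3)·[L{sinh(3t)} = 3/(s^2 - 9)].

s/(2*(s^2 - 16)) - 7/(s^2 - 9)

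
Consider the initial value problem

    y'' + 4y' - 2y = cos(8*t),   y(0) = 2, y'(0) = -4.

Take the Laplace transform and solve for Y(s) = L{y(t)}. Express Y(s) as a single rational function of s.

Y(s) = (2*s^3 + 4*s^2 + 129*s + 256)/(s^4 + 4*s^3 + 62*s^2 + 256*s - 128)

Transform both sides with L{·}.
Using L{y''} = s^2 Y - s·y(0) - y'(0) and L{y'} = sY - y(0), with y(0) = 2, y'(0) = -4, the left side becomes (s^2 + 4*s - 2)Y - (2*s + 4).
The right side is L{cos(8*t)} = s/(s^2 + 64).
So (s^2 + 4*s - 2)Y = s/(s^2 + 64) + (2*s + 4).
Isolate Y and clear denominators.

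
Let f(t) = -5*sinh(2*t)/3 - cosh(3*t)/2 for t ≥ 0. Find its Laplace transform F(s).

Apply the Laplace transform termwise.
(-1/2)·[L{cosh(3t)} = s/(s^2 - 9)]; (-5/3)·[L{sinh(2t)} = 2/(s^2 - 4)].

F(s) = -s/(2*(s^2 - 9)) - 10/(3*(s^2 - 4))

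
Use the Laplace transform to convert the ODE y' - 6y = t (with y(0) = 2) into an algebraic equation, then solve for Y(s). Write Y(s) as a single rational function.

Y(s) = (2*s^2 + 1)/(s^3 - 6*s^2)

Laplace-transform each side.
The derivative rules (L{y'} = sY - y(0) = sY - 2) turn the left side into (s - 6)Y - (2).
The right side is L{t} = s^(-2).
So (s - 6)Y = s^(-2) + (2).
Solve for Y(s) and write it as one ratio of polynomials.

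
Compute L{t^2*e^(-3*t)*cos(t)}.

2*(s + 3)*(s^2 + 6*s + 6)/(s^2 + 6*s + 10)^3

L{cos(t)} = s/(s^2 + 1).
Multiplying by e^(-3t) shifts s → s + 3, so L{e^(-3*t)*cos(t)} = (s + 3)/((s + 3)^2 + 1).
Then apply L{t^2·g(t)} = (-1)^2 d^2/ds^2[H(s)] with H(s) = (s + 3)/((s + 3)^2 + 1):
differentiating 2 times and applying the sign gives 2*(s + 3)*(s^2 + 6*s + 6)/(s^2 + 6*s + 10)^3.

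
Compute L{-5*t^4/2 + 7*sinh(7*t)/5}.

The transform is linear, so treat each term independently.
(7/5)·[L{sinh(7t)} = 7/(s^2 - 49)]; (-5/2)·[L{t^4} = 4!/s^5 = 24/s^5].

49/(5*(s^2 - 49)) - 60/s^5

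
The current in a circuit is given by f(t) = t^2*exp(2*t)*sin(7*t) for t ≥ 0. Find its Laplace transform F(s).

L{sin(7t)} = 7/(s^2 + 49).
Multiplying by e^(2t) shifts s → s - 2, so L{exp(2*t)*sin(7*t)} = 7/((s - 2)^2 + 49).
Then apply L{t^2·g(t)} = (-1)^2 d^2/ds^2[G(s)] with G(s) = 7/((s - 2)^2 + 49):
differentiating 2 times and applying the sign gives 14*(3*s^2 - 12*s - 37)/(s^2 - 4*s + 53)^3.

F(s) = 14*(3*s^2 - 12*s - 37)/(s^2 - 4*s + 53)^3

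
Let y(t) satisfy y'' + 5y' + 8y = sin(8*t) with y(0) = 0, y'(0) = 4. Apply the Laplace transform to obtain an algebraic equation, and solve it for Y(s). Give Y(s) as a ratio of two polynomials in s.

Apply the Laplace transform to the equation.
With L{y''} = s^2 Y - s·y(0) - y'(0) and L{y'} = sY - y(0), with y(0) = 0, y'(0) = 4: the LHS transforms to (s^2 + 5*s + 8)Y - (4).
The right side is L{sin(8*t)} = 8/(s^2 + 64).
So (s^2 + 5*s + 8)Y = 8/(s^2 + 64) + (4).
Divide through and combine into a single rational function.

Y(s) = (4*s^2 + 264)/(s^4 + 5*s^3 + 72*s^2 + 320*s + 512)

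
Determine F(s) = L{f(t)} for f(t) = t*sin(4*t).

L{sin(4t)} = 4/(s^2 + 16).
Then apply L{t·g(t)} = -d/ds[G(s)] with G(s) = 4/(s^2 + 16):
differentiating 1 time and applying the sign gives 8*s/(s^2 + 16)^2.

F(s) = 8*s/(s^2 + 16)^2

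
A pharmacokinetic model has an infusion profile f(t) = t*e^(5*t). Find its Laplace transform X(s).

X(s) = (s - 5)^(-2)

L{e^(5t)} = 1/(s - 5).
Then apply L{t·g(t)} = -d/ds[G(s)] with G(s) = 1/(s - 5):
differentiating 1 time and applying the sign gives (s - 5)^(-2).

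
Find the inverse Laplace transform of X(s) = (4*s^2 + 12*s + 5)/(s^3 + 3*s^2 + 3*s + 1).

Factor the denominator: s^3 + 3*s^2 + 3*s + 1 = (s + 1)^3.
Partial fraction decomposition gives [4/(s + 1)] + [4/(s + 1)^2] + [-3/(s + 1)^3].
Invert each term: 4/(s + 1) ↔ 4e^(-t); 4/(s + 1)^2 ↔ 4t·e^(-t); -3/(s + 1)^3 ↔ (-3/2)t^2·e^(-t).

-3*t^2*exp(-t)/2 + 4*t*exp(-t) + 4*exp(-t)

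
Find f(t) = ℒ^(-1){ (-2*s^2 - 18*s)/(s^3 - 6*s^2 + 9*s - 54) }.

Factor the denominator: s^3 - 6*s^2 + 9*s - 54 = (s - 6)*(s^2 + 9).
Partial fraction decomposition gives [-4/(s - 6)] + [2*s/(s^2 + 9)] + [-6/(s^2 + 9)].
Invert each term: -4/(s - 6) ↔ -4e^(6t); 2·s/(s^2 + 9) ↔ 2cos(3t); -2·3/(s^2 + 9) ↔ -2sin(3t).

f(t) = -4*exp(6*t) - 2*sin(3*t) + 2*cos(3*t)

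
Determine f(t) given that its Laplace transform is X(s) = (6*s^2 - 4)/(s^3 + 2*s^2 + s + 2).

Factor the denominator: s^3 + 2*s^2 + s + 2 = (s + 2)*(s^2 + 1).
Partial fraction decomposition gives [4/(s + 2)] + [2*s/(s^2 + 1)] + [-4/(s^2 + 1)].
Invert each term: 4/(s + 2) ↔ 4e^(-2t); 2·s/(s^2 + 1) ↔ 2cos(t); -4·1/(s^2 + 1) ↔ -4sin(t).

f(t) = -4*sin(t) + 2*cos(t) + 4*exp(-2*t)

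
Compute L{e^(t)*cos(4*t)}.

L{cos(4t)} = s/(s^2 + 16).
By the first shifting theorem, multiplying by e^(t) replaces s with s - 1.

(s - 1)/((s - 1)^2 + 16)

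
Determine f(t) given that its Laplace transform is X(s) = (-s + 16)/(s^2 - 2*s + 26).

Complete the square in the denominator: s^2 - 2*s + 26 = (s - 1)^2 + 5^2.
Split the numerator to match: -s + 16 = -1·(s - 1) + 3·5.
Invert each term: -1·(s - 1)/((s - 1)^2 + 25) ↔ -e^(t)cos(5t); 3·5/((s - 1)^2 + 25) ↔ 3e^(t)sin(5t).

f(t) = 3*exp(t)*sin(5*t) - exp(t)*cos(5*t)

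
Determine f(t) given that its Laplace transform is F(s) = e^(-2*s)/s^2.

f(t) = Heaviside(t - 2)*(t - 2)

The factor e^(-2s) signals a time shift by c = 2 (second shifting theorem).
L{t} = 1!/s^2 = 1/s^2, so L^-1{s^(-2)} = t.
Hence the inverse is u(t - 2) times that function evaluated at t - 2.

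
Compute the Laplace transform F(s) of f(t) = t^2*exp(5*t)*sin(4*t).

L{sin(4t)} = 4/(s^2 + 16).
Multiplying by e^(5t) shifts s → s - 5, so L{exp(5*t)*sin(4*t)} = 4/((s - 5)^2 + 16).
Then apply L{t^2·g(t)} = (-1)^2 d^2/ds^2[G(s)] with G(s) = 4/((s - 5)^2 + 16):
differentiating 2 times and applying the sign gives 8*(3*s^2 - 30*s + 59)/(s^2 - 10*s + 41)^3.

F(s) = 8*(3*s^2 - 30*s + 59)/(s^2 - 10*s + 41)^3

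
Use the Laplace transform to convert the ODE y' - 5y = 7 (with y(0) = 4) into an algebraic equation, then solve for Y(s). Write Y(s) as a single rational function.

Y(s) = (4*s + 7)/(s^2 - 5*s)

Take the Laplace transform of both sides.
Using L{y'} = sY - y(0) = sY - 4, the left side becomes (s - 5)Y - (4).
The right side is L{7} = 7/s.
So (s - 5)Y = 7/s + (4).
Divide through and combine into a single rational function.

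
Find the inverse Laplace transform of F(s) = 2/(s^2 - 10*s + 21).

exp(5*t)*sinh(2*t)

Rewrite the denominator: s^2 - 10*s + 21 = (s - 5)^2 - 4.
The form in (s - 5) signals a first-shifting-theorem factor e^(5t).
Since L{sinh(2t)} = 2/(s^2 - 4), the inverse is exp(5*t)*sinh(2*t).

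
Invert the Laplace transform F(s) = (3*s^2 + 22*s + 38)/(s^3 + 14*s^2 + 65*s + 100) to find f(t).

Factor the denominator: s^3 + 14*s^2 + 65*s + 100 = (s + 4)*(s + 5)^2.
Partial fraction decomposition gives [5/(s + 5)] + [-3/(s + 5)^2] + [-2/(s + 4)].
Invert each term: 5/(s + 5) ↔ 5e^(-5t); -3/(s + 5)^2 ↔ -3t·e^(-5t); -2/(s + 4) ↔ -2e^(-4t).

f(t) = -3*t*exp(-5*t) - 2*exp(-4*t) + 5*exp(-5*t)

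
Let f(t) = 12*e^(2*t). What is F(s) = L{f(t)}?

L{12} = 12/s.
By the first shifting theorem, multiplying by e^(2t) replaces s with s - 2.

F(s) = 12/(s - 2)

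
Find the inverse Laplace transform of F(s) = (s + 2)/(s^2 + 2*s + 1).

Factor the denominator: s^2 + 2*s + 1 = (s + 1)^2.
Partial fraction decomposition gives [1/(s + 1)] + [(s + 1)^(-2)].
Invert each term: 1/(s + 1) ↔ e^(-t); 1/(s + 1)^2 ↔ t·e^(-t).

t*exp(-t) + exp(-t)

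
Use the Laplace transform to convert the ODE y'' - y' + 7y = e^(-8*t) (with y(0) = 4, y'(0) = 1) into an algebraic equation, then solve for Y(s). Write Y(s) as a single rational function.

Y(s) = (4*s^2 + 29*s - 23)/(s^3 + 7*s^2 - s + 56)

Apply the Laplace transform to the equation.
With L{y''} = s^2 Y - s·y(0) - y'(0) and L{y'} = sY - y(0), with y(0) = 4, y'(0) = 1: the LHS transforms to (s^2 - s + 7)Y - (4*s - 3).
The right side is L{e^(-8*t)} = 1/(s + 8).
So (s^2 - s + 7)Y = 1/(s + 8) + (4*s - 3).
Divide through and combine into a single rational function.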